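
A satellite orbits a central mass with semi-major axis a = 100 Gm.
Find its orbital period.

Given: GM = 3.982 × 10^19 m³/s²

Convert to SI: a = 100 Gm = 1e+11 m.
Kepler's third law: T = 2π √(a³ / GM).
Substituting a = 1e+11 m and GM = 3.982e+19 m³/s²:
T = 2π √((1e+11)³ / 3.982e+19) s
T ≈ 3.149e+07 s = 364.4 days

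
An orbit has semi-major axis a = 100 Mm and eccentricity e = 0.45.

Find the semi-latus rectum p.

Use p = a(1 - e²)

Convert to SI: a = 100 Mm = 1e+08 m.
p = a (1 − e²).
p = 1e+08 · (1 − (0.45)²) = 1e+08 · 0.7975 ≈ 7.975e+07 m = 79.75 Mm.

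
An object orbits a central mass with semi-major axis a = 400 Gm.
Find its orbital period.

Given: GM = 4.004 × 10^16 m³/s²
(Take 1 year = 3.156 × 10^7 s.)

Convert to SI: a = 400 Gm = 4e+11 m.
Kepler's third law: T = 2π √(a³ / GM).
Substituting a = 4e+11 m and GM = 4.004e+16 m³/s²:
T = 2π √((4e+11)³ / 4.004e+16) s
T ≈ 7.944e+09 s = 251.7 years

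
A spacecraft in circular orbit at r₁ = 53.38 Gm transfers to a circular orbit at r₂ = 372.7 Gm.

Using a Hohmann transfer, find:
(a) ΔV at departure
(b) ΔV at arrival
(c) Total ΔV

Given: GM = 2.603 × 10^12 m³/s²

Convert to SI: r₁ = 53.38 Gm = 5.338e+10 m; r₂ = 372.7 Gm = 3.727e+11 m.
Transfer semi-major axis: a_t = (r₁ + r₂)/2 = (5.338e+10 + 3.727e+11)/2 = 2.1304e+11 m.
Circular speeds: v₁ = √(GM/r₁) = 6.98309 m/s, v₂ = √(GM/r₂) = 2.64276 m/s.
Transfer speeds (vis-viva v² = GM(2/r − 1/a_t)): v₁ᵗ = 9.23628 m/s, v₂ᵗ = 1.32287 m/s.
(a) ΔV₁ = |v₁ᵗ − v₁| ≈ 2.253 m/s = 2.253 m/s.
(b) ΔV₂ = |v₂ − v₂ᵗ| ≈ 1.32 m/s = 1.32 m/s.
(c) ΔV_total = ΔV₁ + ΔV₂ ≈ 3.573 m/s = 3.573 m/s.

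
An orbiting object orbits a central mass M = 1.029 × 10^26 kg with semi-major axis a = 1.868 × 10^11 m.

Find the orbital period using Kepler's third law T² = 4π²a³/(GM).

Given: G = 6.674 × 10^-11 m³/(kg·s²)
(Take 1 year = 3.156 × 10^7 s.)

GM = G · M = 6.674e-11 · 1.029e+26 = 6.86755e+15 m³/s².
Kepler's third law: T = 2π √(a³ / GM).
Substituting a = 1.868e+11 m and GM = 6.86755e+15 m³/s²:
T = 2π √((1.868e+11)³ / 6.86755e+15) s
T ≈ 6.121e+09 s = 194 years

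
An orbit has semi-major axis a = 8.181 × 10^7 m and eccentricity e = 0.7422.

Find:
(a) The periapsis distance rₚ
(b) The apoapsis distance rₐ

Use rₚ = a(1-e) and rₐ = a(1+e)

(a) rₚ = a(1 − e) = 8.181e+07 · (1 − 0.7422) = 8.181e+07 · 0.2578 ≈ 2.109e+07 m = 2.109 × 10^7 m.
(b) rₐ = a(1 + e) = 8.181e+07 · (1 + 0.7422) = 8.181e+07 · 1.7422 ≈ 1.425e+08 m = 1.425 × 10^8 m.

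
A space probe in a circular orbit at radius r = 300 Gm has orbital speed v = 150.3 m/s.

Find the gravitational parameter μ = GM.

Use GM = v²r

Convert to SI: r = 300 Gm = 3e+11 m.
For a circular orbit v² = GM/r, so GM = v² · r.
GM = (150.3)² · 3e+11 m³/s² ≈ 6.777e+15 m³/s² = 6.777 × 10^15 m³/s².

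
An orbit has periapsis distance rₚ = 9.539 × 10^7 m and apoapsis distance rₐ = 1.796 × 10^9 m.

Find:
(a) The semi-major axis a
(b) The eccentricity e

(a) a = (rₚ + rₐ) / 2 = (9.539e+07 + 1.796e+09) / 2 ≈ 9.457e+08 m = 9.457 × 10^8 m.
(b) e = (rₐ − rₚ) / (rₐ + rₚ) = (1.796e+09 − 9.539e+07) / (1.796e+09 + 9.539e+07) ≈ 0.8991.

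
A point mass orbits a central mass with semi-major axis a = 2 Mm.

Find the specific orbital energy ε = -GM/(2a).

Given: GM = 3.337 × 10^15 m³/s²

Convert to SI: a = 2 Mm = 2e+06 m.
ε = −GM / (2a).
ε = −3.337e+15 / (2 · 2e+06) J/kg ≈ -8.342e+08 J/kg = -834.2 MJ/kg.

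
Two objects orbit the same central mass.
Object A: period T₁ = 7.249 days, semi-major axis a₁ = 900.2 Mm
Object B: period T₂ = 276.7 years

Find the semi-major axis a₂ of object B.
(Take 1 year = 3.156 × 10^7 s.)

Convert to SI: T₁ = 7.249 days = 626314 s; a₁ = 900.2 Mm = 9.002e+08 m; T₂ = 276.7 years = 8.73265e+09 s.
Kepler's third law: (T₁/T₂)² = (a₁/a₂)³ ⇒ a₂ = a₁ · (T₂/T₁)^(2/3).
T₂/T₁ = 8.73265e+09 / 626314 = 13942.9.
a₂ = 9.002e+08 · (13942.9)^(2/3) m ≈ 5.215e+11 m = 521.5 Gm.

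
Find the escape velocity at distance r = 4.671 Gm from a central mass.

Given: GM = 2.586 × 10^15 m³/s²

Convert to SI: r = 4.671 Gm = 4.671e+09 m.
Escape velocity comes from setting total energy to zero: ½v² − GM/r = 0 ⇒ v_esc = √(2GM / r).
v_esc = √(2 · 2.586e+15 / 4.671e+09) m/s ≈ 1052 m/s = 1.052 km/s.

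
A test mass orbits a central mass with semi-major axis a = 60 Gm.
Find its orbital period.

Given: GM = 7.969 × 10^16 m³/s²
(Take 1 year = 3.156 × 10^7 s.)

Convert to SI: a = 60 Gm = 6e+10 m.
Kepler's third law: T = 2π √(a³ / GM).
Substituting a = 6e+10 m and GM = 7.969e+16 m³/s²:
T = 2π √((6e+10)³ / 7.969e+16) s
T ≈ 3.271e+08 s = 10.36 years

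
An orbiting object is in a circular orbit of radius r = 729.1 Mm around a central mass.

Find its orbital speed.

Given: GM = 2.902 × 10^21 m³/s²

Convert to SI: r = 729.1 Mm = 7.291e+08 m.
For a circular orbit, gravity supplies the centripetal force, so v = √(GM / r).
v = √(2.902e+21 / 7.291e+08) m/s ≈ 1.995e+06 m/s = 1995 km/s.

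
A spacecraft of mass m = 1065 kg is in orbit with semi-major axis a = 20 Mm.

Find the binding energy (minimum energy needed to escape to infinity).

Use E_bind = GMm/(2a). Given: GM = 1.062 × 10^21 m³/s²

Convert to SI: a = 20 Mm = 2e+07 m.
Total orbital energy is E = −GMm/(2a); binding energy is E_bind = −E = GMm/(2a).
E_bind = 1.062e+21 · 1065 / (2 · 2e+07) J ≈ 2.828e+16 J = 28.28 PJ.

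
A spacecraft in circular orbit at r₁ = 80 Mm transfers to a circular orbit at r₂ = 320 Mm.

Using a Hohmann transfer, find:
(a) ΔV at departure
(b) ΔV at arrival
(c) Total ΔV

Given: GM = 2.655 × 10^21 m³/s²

Convert to SI: r₁ = 80 Mm = 8e+07 m; r₂ = 320 Mm = 3.2e+08 m.
Transfer semi-major axis: a_t = (r₁ + r₂)/2 = (8e+07 + 3.2e+08)/2 = 2e+08 m.
Circular speeds: v₁ = √(GM/r₁) = 5.76086e+06 m/s, v₂ = √(GM/r₂) = 2.88043e+06 m/s.
Transfer speeds (vis-viva v² = GM(2/r − 1/a_t)): v₁ᵗ = 7.28697e+06 m/s, v₂ᵗ = 1.82174e+06 m/s.
(a) ΔV₁ = |v₁ᵗ − v₁| ≈ 1.526e+06 m/s = 1526 km/s.
(b) ΔV₂ = |v₂ − v₂ᵗ| ≈ 1.059e+06 m/s = 1059 km/s.
(c) ΔV_total = ΔV₁ + ΔV₂ ≈ 2.585e+06 m/s = 2585 km/s.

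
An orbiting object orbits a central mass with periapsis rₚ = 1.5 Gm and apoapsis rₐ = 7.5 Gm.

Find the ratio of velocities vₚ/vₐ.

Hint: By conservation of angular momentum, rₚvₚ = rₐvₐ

Convert to SI: rₚ = 1.5 Gm = 1.5e+09 m; rₐ = 7.5 Gm = 7.5e+09 m.
Conservation of angular momentum gives rₚvₚ = rₐvₐ, so vₚ/vₐ = rₐ/rₚ.
vₚ/vₐ = 7.5e+09 / 1.5e+09 ≈ 5.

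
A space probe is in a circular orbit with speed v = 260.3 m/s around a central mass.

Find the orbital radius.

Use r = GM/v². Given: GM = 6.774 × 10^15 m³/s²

For a circular orbit, v² = GM / r, so r = GM / v².
r = 6.774e+15 / (260.3)² m ≈ 9.998e+10 m = 99.98 Gm.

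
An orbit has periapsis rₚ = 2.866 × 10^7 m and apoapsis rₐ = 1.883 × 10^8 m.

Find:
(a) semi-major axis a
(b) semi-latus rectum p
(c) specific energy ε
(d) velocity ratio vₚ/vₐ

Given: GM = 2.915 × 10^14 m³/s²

(a) a = (rₚ + rₐ)/2 = (2.866e+07 + 1.883e+08)/2 ≈ 1.085e+08 m
(b) From a = (rₚ + rₐ)/2 = 1.0848e+08 m and e = (rₐ − rₚ)/(rₐ + rₚ) = 0.735804, p = a(1 − e²) = 1.0848e+08 · (1 − (0.735804)²) ≈ 4.975e+07 m
(c) With a = (rₚ + rₐ)/2 = 1.0848e+08 m, ε = −GM/(2a) = −2.915e+14/(2 · 1.0848e+08) J/kg ≈ -1.344e+06 J/kg
(d) Conservation of angular momentum (rₚvₚ = rₐvₐ) gives vₚ/vₐ = rₐ/rₚ = 1.883e+08/2.866e+07 ≈ 6.57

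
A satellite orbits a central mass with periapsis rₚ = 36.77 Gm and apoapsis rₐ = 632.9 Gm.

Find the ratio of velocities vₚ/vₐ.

Convert to SI: rₚ = 36.77 Gm = 3.677e+10 m; rₐ = 632.9 Gm = 6.329e+11 m.
Conservation of angular momentum gives rₚvₚ = rₐvₐ, so vₚ/vₐ = rₐ/rₚ.
vₚ/vₐ = 6.329e+11 / 3.677e+10 ≈ 17.21.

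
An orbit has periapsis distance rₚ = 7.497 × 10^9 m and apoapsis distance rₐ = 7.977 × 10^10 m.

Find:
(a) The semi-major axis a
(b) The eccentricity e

(a) a = (rₚ + rₐ) / 2 = (7.497e+09 + 7.977e+10) / 2 ≈ 4.363e+10 m = 4.363 × 10^10 m.
(b) e = (rₐ − rₚ) / (rₐ + rₚ) = (7.977e+10 − 7.497e+09) / (7.977e+10 + 7.497e+09) ≈ 0.8282.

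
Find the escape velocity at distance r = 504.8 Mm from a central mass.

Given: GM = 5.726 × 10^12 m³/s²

Convert to SI: r = 504.8 Mm = 5.048e+08 m.
Escape velocity comes from setting total energy to zero: ½v² − GM/r = 0 ⇒ v_esc = √(2GM / r).
v_esc = √(2 · 5.726e+12 / 5.048e+08) m/s ≈ 150.6 m/s = 150.6 m/s.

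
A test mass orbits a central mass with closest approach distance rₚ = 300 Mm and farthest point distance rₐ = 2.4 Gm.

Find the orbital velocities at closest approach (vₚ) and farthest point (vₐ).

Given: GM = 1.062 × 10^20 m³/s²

Convert to SI: rₚ = 300 Mm = 3e+08 m; rₐ = 2.4 Gm = 2.4e+09 m.
Use the vis-viva equation v² = GM(2/r − 1/a) with a = (rₚ + rₐ)/2 = (3e+08 + 2.4e+09)/2 = 1.35e+09 m.
vₚ = √(GM · (2/rₚ − 1/a)) = √(1.062e+20 · (2/3e+08 − 1/1.35e+09)) m/s ≈ 7.933e+05 m/s = 793.3 km/s.
vₐ = √(GM · (2/rₐ − 1/a)) = √(1.062e+20 · (2/2.4e+09 − 1/1.35e+09)) m/s ≈ 9.916e+04 m/s = 99.16 km/s.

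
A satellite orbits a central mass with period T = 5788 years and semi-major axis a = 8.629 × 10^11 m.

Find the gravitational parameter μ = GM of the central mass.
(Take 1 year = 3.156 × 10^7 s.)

Convert to SI: T = 5788 years = 1.82669e+11 s.
GM = 4π² · a³ / T².
GM = 4π² · (8.629e+11)³ / (1.82669e+11)² m³/s² ≈ 7.602e+14 m³/s² = 7.602 × 10^14 m³/s².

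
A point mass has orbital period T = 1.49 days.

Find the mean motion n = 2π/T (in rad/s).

Convert to SI: T = 1.49 days = 128736 s.
n = 2π / T.
n = 2π / 128736 s ≈ 4.881e-05 rad/s.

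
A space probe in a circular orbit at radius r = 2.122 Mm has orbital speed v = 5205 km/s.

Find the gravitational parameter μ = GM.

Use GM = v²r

Convert to SI: r = 2.122 Mm = 2.122e+06 m; v = 5205 km/s = 5.205e+06 m/s.
For a circular orbit v² = GM/r, so GM = v² · r.
GM = (5.205e+06)² · 2.122e+06 m³/s² ≈ 5.749e+19 m³/s² = 5.749 × 10^19 m³/s².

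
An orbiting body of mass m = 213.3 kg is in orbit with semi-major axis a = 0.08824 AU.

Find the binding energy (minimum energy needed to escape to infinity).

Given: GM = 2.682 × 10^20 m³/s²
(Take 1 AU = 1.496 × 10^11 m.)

Convert to SI: a = 0.08824 AU = 1.32007e+10 m.
Total orbital energy is E = −GMm/(2a); binding energy is E_bind = −E = GMm/(2a).
E_bind = 2.682e+20 · 213.3 / (2 · 1.32007e+10) J ≈ 2.167e+12 J = 2.167 TJ.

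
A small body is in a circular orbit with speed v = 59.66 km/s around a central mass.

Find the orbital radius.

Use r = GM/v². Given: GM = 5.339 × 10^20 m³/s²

Convert to SI: v = 59.66 km/s = 59660 m/s.
For a circular orbit, v² = GM / r, so r = GM / v².
r = 5.339e+20 / (59660)² m ≈ 1.5e+11 m = 150 Gm.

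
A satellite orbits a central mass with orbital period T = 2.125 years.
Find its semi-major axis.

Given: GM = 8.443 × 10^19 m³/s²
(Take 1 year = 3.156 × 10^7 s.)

Convert to SI: T = 2.125 years = 6.7065e+07 s.
Invert Kepler's third law: a = (GM · T² / (4π²))^(1/3).
Substituting T = 6.7065e+07 s and GM = 8.443e+19 m³/s²:
a = (8.443e+19 · (6.7065e+07)² / (4π²))^(1/3) m
a ≈ 2.127e+11 m = 212.7 Gm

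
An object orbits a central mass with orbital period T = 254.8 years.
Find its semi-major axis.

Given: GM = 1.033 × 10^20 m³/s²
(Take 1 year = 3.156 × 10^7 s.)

Convert to SI: T = 254.8 years = 8.04149e+09 s.
Invert Kepler's third law: a = (GM · T² / (4π²))^(1/3).
Substituting T = 8.04149e+09 s and GM = 1.033e+20 m³/s²:
a = (1.033e+20 · (8.04149e+09)² / (4π²))^(1/3) m
a ≈ 5.531e+12 m = 5.531 Tm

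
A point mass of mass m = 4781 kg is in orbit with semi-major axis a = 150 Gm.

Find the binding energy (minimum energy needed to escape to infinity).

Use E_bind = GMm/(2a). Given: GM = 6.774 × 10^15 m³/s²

Convert to SI: a = 150 Gm = 1.5e+11 m.
Total orbital energy is E = −GMm/(2a); binding energy is E_bind = −E = GMm/(2a).
E_bind = 6.774e+15 · 4781 / (2 · 1.5e+11) J ≈ 1.08e+08 J = 108 MJ.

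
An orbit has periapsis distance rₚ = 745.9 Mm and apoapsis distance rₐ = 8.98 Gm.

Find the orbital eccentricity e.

Convert to SI: rₚ = 745.9 Mm = 7.459e+08 m; rₐ = 8.98 Gm = 8.98e+09 m.
e = (rₐ − rₚ) / (rₐ + rₚ).
e = (8.98e+09 − 7.459e+08) / (8.98e+09 + 7.459e+08) = 8.2341e+09 / 9.7259e+09 ≈ 0.8466.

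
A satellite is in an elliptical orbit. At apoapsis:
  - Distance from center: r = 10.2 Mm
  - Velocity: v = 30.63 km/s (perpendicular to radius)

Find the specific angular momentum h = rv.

Convert to SI: r = 10.2 Mm = 1.02e+07 m; v = 30.63 km/s = 30630 m/s.
With v perpendicular to r, h = r · v.
h = 1.02e+07 · 30630 m²/s ≈ 3.124e+11 m²/s.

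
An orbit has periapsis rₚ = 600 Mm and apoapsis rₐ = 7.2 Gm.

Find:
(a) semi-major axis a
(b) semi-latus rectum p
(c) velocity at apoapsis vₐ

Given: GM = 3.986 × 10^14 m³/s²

Convert to SI: rₚ = 600 Mm = 6e+08 m; rₐ = 7.2 Gm = 7.2e+09 m.
(a) a = (rₚ + rₐ)/2 = (6e+08 + 7.2e+09)/2 ≈ 3.9e+09 m
(b) From a = (rₚ + rₐ)/2 = 3.9e+09 m and e = (rₐ − rₚ)/(rₐ + rₚ) = 0.846154, p = a(1 − e²) = 3.9e+09 · (1 − (0.846154)²) ≈ 1.108e+09 m
(c) With a = (rₚ + rₐ)/2 = 3.9e+09 m, vₐ = √(GM (2/rₐ − 1/a)) = √(3.986e+14 · (2/7.2e+09 − 1/3.9e+09)) m/s ≈ 92.29 m/s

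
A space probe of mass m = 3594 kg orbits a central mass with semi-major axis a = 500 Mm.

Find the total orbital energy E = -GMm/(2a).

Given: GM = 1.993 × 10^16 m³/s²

Convert to SI: a = 500 Mm = 5e+08 m.
E = −GMm / (2a).
E = −1.993e+16 · 3594 / (2 · 5e+08) J ≈ -7.163e+10 J = -71.63 GJ.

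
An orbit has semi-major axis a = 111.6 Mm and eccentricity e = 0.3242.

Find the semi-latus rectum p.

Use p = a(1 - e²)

Convert to SI: a = 111.6 Mm = 1.116e+08 m.
p = a (1 − e²).
p = 1.116e+08 · (1 − (0.3242)²) = 1.116e+08 · 0.894894 ≈ 9.987e+07 m = 99.87 Mm.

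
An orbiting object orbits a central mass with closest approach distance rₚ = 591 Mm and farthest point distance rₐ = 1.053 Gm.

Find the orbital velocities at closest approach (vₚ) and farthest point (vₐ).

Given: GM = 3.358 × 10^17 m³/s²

Convert to SI: rₚ = 591 Mm = 5.91e+08 m; rₐ = 1.053 Gm = 1.053e+09 m.
Use the vis-viva equation v² = GM(2/r − 1/a) with a = (rₚ + rₐ)/2 = (5.91e+08 + 1.053e+09)/2 = 8.22e+08 m.
vₚ = √(GM · (2/rₚ − 1/a)) = √(3.358e+17 · (2/5.91e+08 − 1/8.22e+08)) m/s ≈ 2.698e+04 m/s = 26.98 km/s.
vₐ = √(GM · (2/rₐ − 1/a)) = √(3.358e+17 · (2/1.053e+09 − 1/8.22e+08)) m/s ≈ 1.514e+04 m/s = 15.14 km/s.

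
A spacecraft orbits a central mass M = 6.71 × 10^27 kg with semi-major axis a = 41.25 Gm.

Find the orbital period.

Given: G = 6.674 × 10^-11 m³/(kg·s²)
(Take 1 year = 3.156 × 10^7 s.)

Convert to SI: a = 41.25 Gm = 4.125e+10 m.
GM = G · M = 6.674e-11 · 6.71e+27 = 4.47825e+17 m³/s².
Kepler's third law: T = 2π √(a³ / GM).
Substituting a = 4.125e+10 m and GM = 4.47825e+17 m³/s²:
T = 2π √((4.125e+10)³ / 4.47825e+17) s
T ≈ 7.866e+07 s = 2.492 years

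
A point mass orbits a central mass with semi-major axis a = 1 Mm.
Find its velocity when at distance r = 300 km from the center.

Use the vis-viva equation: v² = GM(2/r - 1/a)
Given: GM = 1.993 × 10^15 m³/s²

Convert to SI: a = 1 Mm = 1e+06 m; r = 300 km = 300000 m.
Vis-viva: v = √(GM · (2/r − 1/a)).
2/r − 1/a = 2/300000 − 1/1e+06 = 5.66667e-06 m⁻¹.
v = √(1.993e+15 · 5.66667e-06) m/s ≈ 1.063e+05 m/s = 106.3 km/s.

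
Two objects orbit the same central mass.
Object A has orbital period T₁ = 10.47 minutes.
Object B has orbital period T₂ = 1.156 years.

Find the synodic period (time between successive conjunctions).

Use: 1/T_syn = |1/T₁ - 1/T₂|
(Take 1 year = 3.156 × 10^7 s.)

Convert to SI: T₁ = 10.47 minutes = 628.2 s; T₂ = 1.156 years = 3.64834e+07 s.
T_syn = |T₁ · T₂ / (T₁ − T₂)|.
T_syn = |628.2 · 3.64834e+07 / (628.2 − 3.64834e+07)| s ≈ 628.2 s = 10.47 minutes.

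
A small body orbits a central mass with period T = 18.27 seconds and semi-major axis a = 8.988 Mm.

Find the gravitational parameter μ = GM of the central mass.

Convert to SI: a = 8.988 Mm = 8.988e+06 m.
GM = 4π² · a³ / T².
GM = 4π² · (8.988e+06)³ / (18.27)² m³/s² ≈ 8.588e+19 m³/s² = 8.588 × 10^19 m³/s².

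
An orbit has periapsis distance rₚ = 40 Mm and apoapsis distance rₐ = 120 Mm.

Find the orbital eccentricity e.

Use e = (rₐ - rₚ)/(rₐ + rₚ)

Convert to SI: rₚ = 40 Mm = 4e+07 m; rₐ = 120 Mm = 1.2e+08 m.
e = (rₐ − rₚ) / (rₐ + rₚ).
e = (1.2e+08 − 4e+07) / (1.2e+08 + 4e+07) = 8e+07 / 1.6e+08 ≈ 0.5.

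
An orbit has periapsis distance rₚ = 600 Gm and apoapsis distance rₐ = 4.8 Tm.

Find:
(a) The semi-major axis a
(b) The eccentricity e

Convert to SI: rₚ = 600 Gm = 6e+11 m; rₐ = 4.8 Tm = 4.8e+12 m.
(a) a = (rₚ + rₐ) / 2 = (6e+11 + 4.8e+12) / 2 ≈ 2.7e+12 m = 2.7 Tm.
(b) e = (rₐ − rₚ) / (rₐ + rₚ) = (4.8e+12 − 6e+11) / (4.8e+12 + 6e+11) ≈ 0.7778.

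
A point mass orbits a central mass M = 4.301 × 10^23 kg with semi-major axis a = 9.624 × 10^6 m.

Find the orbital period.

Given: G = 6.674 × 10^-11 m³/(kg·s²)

GM = G · M = 6.674e-11 · 4.301e+23 = 2.87049e+13 m³/s².
Kepler's third law: T = 2π √(a³ / GM).
Substituting a = 9.624e+06 m and GM = 2.87049e+13 m³/s²:
T = 2π √((9.624e+06)³ / 2.87049e+13) s
T ≈ 3.501e+04 s = 9.726 hours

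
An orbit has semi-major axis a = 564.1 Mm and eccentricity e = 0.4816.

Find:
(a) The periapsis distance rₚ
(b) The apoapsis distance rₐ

Convert to SI: a = 564.1 Mm = 5.641e+08 m.
(a) rₚ = a(1 − e) = 5.641e+08 · (1 − 0.4816) = 5.641e+08 · 0.5184 ≈ 2.924e+08 m = 292.4 Mm.
(b) rₐ = a(1 + e) = 5.641e+08 · (1 + 0.4816) = 5.641e+08 · 1.4816 ≈ 8.358e+08 m = 835.8 Mm.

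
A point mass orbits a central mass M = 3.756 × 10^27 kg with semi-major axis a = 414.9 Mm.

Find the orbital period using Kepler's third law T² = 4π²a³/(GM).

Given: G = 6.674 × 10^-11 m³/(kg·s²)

Convert to SI: a = 414.9 Mm = 4.149e+08 m.
GM = G · M = 6.674e-11 · 3.756e+27 = 2.50675e+17 m³/s².
Kepler's third law: T = 2π √(a³ / GM).
Substituting a = 4.149e+08 m and GM = 2.50675e+17 m³/s²:
T = 2π √((4.149e+08)³ / 2.50675e+17) s
T ≈ 1.061e+05 s = 1.228 days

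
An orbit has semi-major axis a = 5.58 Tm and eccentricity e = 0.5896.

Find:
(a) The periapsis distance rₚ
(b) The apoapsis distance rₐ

Convert to SI: a = 5.58 Tm = 5.58e+12 m.
(a) rₚ = a(1 − e) = 5.58e+12 · (1 − 0.5896) = 5.58e+12 · 0.4104 ≈ 2.29e+12 m = 2.29 Tm.
(b) rₐ = a(1 + e) = 5.58e+12 · (1 + 0.5896) = 5.58e+12 · 1.5896 ≈ 8.87e+12 m = 8.87 Tm.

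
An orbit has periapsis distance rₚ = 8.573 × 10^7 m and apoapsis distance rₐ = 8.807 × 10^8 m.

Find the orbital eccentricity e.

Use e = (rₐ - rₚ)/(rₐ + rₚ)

e = (rₐ − rₚ) / (rₐ + rₚ).
e = (8.807e+08 − 8.573e+07) / (8.807e+08 + 8.573e+07) = 7.9497e+08 / 9.6643e+08 ≈ 0.8226.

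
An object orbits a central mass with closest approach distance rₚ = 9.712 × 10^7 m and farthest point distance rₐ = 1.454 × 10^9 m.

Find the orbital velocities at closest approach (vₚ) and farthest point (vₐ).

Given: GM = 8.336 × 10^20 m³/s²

Use the vis-viva equation v² = GM(2/r − 1/a) with a = (rₚ + rₐ)/2 = (9.712e+07 + 1.454e+09)/2 = 7.7556e+08 m.
vₚ = √(GM · (2/rₚ − 1/a)) = √(8.336e+20 · (2/9.712e+07 − 1/7.7556e+08)) m/s ≈ 4.011e+06 m/s = 4011 km/s.
vₐ = √(GM · (2/rₐ − 1/a)) = √(8.336e+20 · (2/1.454e+09 − 1/7.7556e+08)) m/s ≈ 2.679e+05 m/s = 267.9 km/s.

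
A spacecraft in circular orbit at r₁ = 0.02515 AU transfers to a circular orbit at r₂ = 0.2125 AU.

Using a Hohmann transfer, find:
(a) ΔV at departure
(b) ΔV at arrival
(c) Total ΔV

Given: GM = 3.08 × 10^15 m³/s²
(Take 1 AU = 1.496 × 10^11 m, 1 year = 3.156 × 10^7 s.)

Convert to SI: r₁ = 0.02515 AU = 3.76244e+09 m; r₂ = 0.2125 AU = 3.179e+10 m.
Transfer semi-major axis: a_t = (r₁ + r₂)/2 = (3.76244e+09 + 3.179e+10)/2 = 1.77762e+10 m.
Circular speeds: v₁ = √(GM/r₁) = 904.775 m/s, v₂ = √(GM/r₂) = 311.265 m/s.
Transfer speeds (vis-viva v² = GM(2/r − 1/a_t)): v₁ᵗ = 1209.95 m/s, v₂ᵗ = 143.201 m/s.
(a) ΔV₁ = |v₁ᵗ − v₁| ≈ 305.2 m/s = 0.06438 AU/year.
(b) ΔV₂ = |v₂ − v₂ᵗ| ≈ 168.1 m/s = 0.03546 AU/year.
(c) ΔV_total = ΔV₁ + ΔV₂ ≈ 473.2 m/s = 0.09983 AU/year.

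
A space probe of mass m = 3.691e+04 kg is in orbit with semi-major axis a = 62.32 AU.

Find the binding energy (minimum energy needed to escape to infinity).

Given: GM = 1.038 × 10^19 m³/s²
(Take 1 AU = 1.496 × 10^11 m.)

Convert to SI: a = 62.32 AU = 9.32307e+12 m.
Total orbital energy is E = −GMm/(2a); binding energy is E_bind = −E = GMm/(2a).
E_bind = 1.038e+19 · 3.691e+04 / (2 · 9.32307e+12) J ≈ 2.055e+10 J = 20.55 GJ.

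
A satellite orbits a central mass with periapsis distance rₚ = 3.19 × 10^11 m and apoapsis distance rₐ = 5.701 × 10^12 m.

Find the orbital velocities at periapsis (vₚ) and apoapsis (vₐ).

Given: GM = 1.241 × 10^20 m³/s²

Use the vis-viva equation v² = GM(2/r − 1/a) with a = (rₚ + rₐ)/2 = (3.19e+11 + 5.701e+12)/2 = 3.01e+12 m.
vₚ = √(GM · (2/rₚ − 1/a)) = √(1.241e+20 · (2/3.19e+11 − 1/3.01e+12)) m/s ≈ 2.714e+04 m/s = 27.14 km/s.
vₐ = √(GM · (2/rₐ − 1/a)) = √(1.241e+20 · (2/5.701e+12 − 1/3.01e+12)) m/s ≈ 1519 m/s = 1.519 km/s.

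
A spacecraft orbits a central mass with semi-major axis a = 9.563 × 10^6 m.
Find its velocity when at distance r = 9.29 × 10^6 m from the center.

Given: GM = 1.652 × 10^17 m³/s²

Vis-viva: v = √(GM · (2/r − 1/a)).
2/r − 1/a = 2/9.29e+06 − 1/9.563e+06 = 1.10716e-07 m⁻¹.
v = √(1.652e+17 · 1.10716e-07) m/s ≈ 1.352e+05 m/s = 135.2 km/s.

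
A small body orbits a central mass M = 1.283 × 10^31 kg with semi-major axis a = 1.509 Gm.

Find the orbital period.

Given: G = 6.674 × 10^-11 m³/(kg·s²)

Convert to SI: a = 1.509 Gm = 1.509e+09 m.
GM = G · M = 6.674e-11 · 1.283e+31 = 8.56274e+20 m³/s².
Kepler's third law: T = 2π √(a³ / GM).
Substituting a = 1.509e+09 m and GM = 8.56274e+20 m³/s²:
T = 2π √((1.509e+09)³ / 8.56274e+20) s
T ≈ 1.259e+04 s = 3.496 hours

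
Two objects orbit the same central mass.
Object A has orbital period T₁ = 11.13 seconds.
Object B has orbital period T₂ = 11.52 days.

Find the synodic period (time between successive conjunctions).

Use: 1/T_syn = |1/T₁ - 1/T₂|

Convert to SI: T₂ = 11.52 days = 995328 s.
T_syn = |T₁ · T₂ / (T₁ − T₂)|.
T_syn = |11.13 · 995328 / (11.13 − 995328)| s ≈ 11.13 s = 11.13 seconds.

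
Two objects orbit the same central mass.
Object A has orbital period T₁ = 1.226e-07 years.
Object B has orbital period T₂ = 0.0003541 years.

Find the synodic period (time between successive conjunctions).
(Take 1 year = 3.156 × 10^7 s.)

Convert to SI: T₁ = 1.226e-07 years = 3.86926 s; T₂ = 0.0003541 years = 11175.4 s.
T_syn = |T₁ · T₂ / (T₁ − T₂)|.
T_syn = |3.86926 · 11175.4 / (3.86926 − 11175.4)| s ≈ 3.871 s = 1.226e-07 years.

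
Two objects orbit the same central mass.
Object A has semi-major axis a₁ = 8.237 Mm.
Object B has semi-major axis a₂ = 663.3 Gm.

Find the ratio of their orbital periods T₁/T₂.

Convert to SI: a₁ = 8.237 Mm = 8.237e+06 m; a₂ = 663.3 Gm = 6.633e+11 m.
From Kepler's third law, (T₁/T₂)² = (a₁/a₂)³, so T₁/T₂ = (a₁/a₂)^(3/2).
a₁/a₂ = 8.237e+06 / 6.633e+11 = 1.24182e-05.
T₁/T₂ = (1.24182e-05)^(3/2) ≈ 4.376e-08.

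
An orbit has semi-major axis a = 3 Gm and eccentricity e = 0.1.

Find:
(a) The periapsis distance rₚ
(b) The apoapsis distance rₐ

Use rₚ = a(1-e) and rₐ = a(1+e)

Convert to SI: a = 3 Gm = 3e+09 m.
(a) rₚ = a(1 − e) = 3e+09 · (1 − 0.1) = 3e+09 · 0.9 ≈ 2.7e+09 m = 2.7 Gm.
(b) rₐ = a(1 + e) = 3e+09 · (1 + 0.1) = 3e+09 · 1.1 ≈ 3.3e+09 m = 3.3 Gm.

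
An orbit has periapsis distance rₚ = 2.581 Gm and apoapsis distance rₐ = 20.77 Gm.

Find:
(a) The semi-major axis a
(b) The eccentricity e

Convert to SI: rₚ = 2.581 Gm = 2.581e+09 m; rₐ = 20.77 Gm = 2.077e+10 m.
(a) a = (rₚ + rₐ) / 2 = (2.581e+09 + 2.077e+10) / 2 ≈ 1.168e+10 m = 11.68 Gm.
(b) e = (rₐ − rₚ) / (rₐ + rₚ) = (2.077e+10 − 2.581e+09) / (2.077e+10 + 2.581e+09) ≈ 0.7789.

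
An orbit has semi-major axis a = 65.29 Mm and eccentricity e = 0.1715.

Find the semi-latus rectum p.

Convert to SI: a = 65.29 Mm = 6.529e+07 m.
p = a (1 − e²).
p = 6.529e+07 · (1 − (0.1715)²) = 6.529e+07 · 0.970588 ≈ 6.337e+07 m = 63.37 Mm.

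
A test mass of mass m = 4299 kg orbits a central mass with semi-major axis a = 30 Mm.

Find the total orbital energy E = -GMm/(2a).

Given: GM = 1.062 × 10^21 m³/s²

Convert to SI: a = 30 Mm = 3e+07 m.
E = −GMm / (2a).
E = −1.062e+21 · 4299 / (2 · 3e+07) J ≈ -7.609e+16 J = -76.09 PJ.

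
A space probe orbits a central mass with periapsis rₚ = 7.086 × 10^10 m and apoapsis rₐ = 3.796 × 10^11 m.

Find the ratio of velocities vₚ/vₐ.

Conservation of angular momentum gives rₚvₚ = rₐvₐ, so vₚ/vₐ = rₐ/rₚ.
vₚ/vₐ = 3.796e+11 / 7.086e+10 ≈ 5.357.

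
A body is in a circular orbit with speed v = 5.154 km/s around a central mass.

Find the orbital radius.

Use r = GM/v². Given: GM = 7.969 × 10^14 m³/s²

Convert to SI: v = 5.154 km/s = 5154 m/s.
For a circular orbit, v² = GM / r, so r = GM / v².
r = 7.969e+14 / (5154)² m ≈ 3e+07 m = 30 Mm.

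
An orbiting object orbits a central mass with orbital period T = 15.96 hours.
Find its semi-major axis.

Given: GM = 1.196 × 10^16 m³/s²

Convert to SI: T = 15.96 hours = 57456 s.
Invert Kepler's third law: a = (GM · T² / (4π²))^(1/3).
Substituting T = 57456 s and GM = 1.196e+16 m³/s²:
a = (1.196e+16 · (57456)² / (4π²))^(1/3) m
a ≈ 1e+08 m = 100 Mm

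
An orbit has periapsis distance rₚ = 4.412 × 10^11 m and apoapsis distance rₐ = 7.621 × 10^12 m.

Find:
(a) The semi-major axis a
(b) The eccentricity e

(a) a = (rₚ + rₐ) / 2 = (4.412e+11 + 7.621e+12) / 2 ≈ 4.031e+12 m = 4.031 × 10^12 m.
(b) e = (rₐ − rₚ) / (rₐ + rₚ) = (7.621e+12 − 4.412e+11) / (7.621e+12 + 4.412e+11) ≈ 0.8906.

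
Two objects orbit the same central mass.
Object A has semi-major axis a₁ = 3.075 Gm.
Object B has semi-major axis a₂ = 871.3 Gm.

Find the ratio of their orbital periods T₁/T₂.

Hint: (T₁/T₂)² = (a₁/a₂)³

Convert to SI: a₁ = 3.075 Gm = 3.075e+09 m; a₂ = 871.3 Gm = 8.713e+11 m.
From Kepler's third law, (T₁/T₂)² = (a₁/a₂)³, so T₁/T₂ = (a₁/a₂)^(3/2).
a₁/a₂ = 3.075e+09 / 8.713e+11 = 0.00352921.
T₁/T₂ = (0.00352921)^(3/2) ≈ 0.0002097.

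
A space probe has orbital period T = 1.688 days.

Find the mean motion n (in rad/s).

Convert to SI: T = 1.688 days = 145843 s.
n = 2π / T.
n = 2π / 145843 s ≈ 4.308e-05 rad/s.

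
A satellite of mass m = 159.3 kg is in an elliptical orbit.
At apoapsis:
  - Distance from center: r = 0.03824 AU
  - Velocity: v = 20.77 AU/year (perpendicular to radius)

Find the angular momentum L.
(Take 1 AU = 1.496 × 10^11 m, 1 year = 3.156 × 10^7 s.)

Convert to SI: r = 0.03824 AU = 5.7207e+09 m; v = 20.77 AU/year = 98453.5 m/s.
Since v is perpendicular to r, L = m · v · r.
L = 159.3 · 98453.5 · 5.7207e+09 kg·m²/s ≈ 8.972e+16 kg·m²/s.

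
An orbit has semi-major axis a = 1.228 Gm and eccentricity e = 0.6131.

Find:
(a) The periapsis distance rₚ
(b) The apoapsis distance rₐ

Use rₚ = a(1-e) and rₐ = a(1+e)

Convert to SI: a = 1.228 Gm = 1.228e+09 m.
(a) rₚ = a(1 − e) = 1.228e+09 · (1 − 0.6131) = 1.228e+09 · 0.3869 ≈ 4.751e+08 m = 475.1 Mm.
(b) rₐ = a(1 + e) = 1.228e+09 · (1 + 0.6131) = 1.228e+09 · 1.6131 ≈ 1.981e+09 m = 1.981 Gm.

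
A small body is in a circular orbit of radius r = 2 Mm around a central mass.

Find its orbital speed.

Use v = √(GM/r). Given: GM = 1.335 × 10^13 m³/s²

Convert to SI: r = 2 Mm = 2e+06 m.
For a circular orbit, gravity supplies the centripetal force, so v = √(GM / r).
v = √(1.335e+13 / 2e+06) m/s ≈ 2584 m/s = 2.584 km/s.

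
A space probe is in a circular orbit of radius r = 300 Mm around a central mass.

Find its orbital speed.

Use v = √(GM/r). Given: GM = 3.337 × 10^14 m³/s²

Convert to SI: r = 300 Mm = 3e+08 m.
For a circular orbit, gravity supplies the centripetal force, so v = √(GM / r).
v = √(3.337e+14 / 3e+08) m/s ≈ 1055 m/s = 1.055 km/s.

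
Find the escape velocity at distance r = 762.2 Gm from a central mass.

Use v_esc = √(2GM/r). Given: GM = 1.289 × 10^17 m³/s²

Convert to SI: r = 762.2 Gm = 7.622e+11 m.
Escape velocity comes from setting total energy to zero: ½v² − GM/r = 0 ⇒ v_esc = √(2GM / r).
v_esc = √(2 · 1.289e+17 / 7.622e+11) m/s ≈ 581.6 m/s = 581.6 m/s.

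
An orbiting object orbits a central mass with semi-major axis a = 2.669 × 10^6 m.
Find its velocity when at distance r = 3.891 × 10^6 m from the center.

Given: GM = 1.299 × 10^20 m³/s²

Vis-viva: v = √(GM · (2/r − 1/a)).
2/r − 1/a = 2/3.891e+06 − 1/2.669e+06 = 1.39335e-07 m⁻¹.
v = √(1.299e+20 · 1.39335e-07) m/s ≈ 4.254e+06 m/s = 4254 km/s.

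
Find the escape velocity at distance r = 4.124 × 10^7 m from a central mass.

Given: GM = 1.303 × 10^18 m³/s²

Escape velocity comes from setting total energy to zero: ½v² − GM/r = 0 ⇒ v_esc = √(2GM / r).
v_esc = √(2 · 1.303e+18 / 4.124e+07) m/s ≈ 2.514e+05 m/s = 251.4 km/s.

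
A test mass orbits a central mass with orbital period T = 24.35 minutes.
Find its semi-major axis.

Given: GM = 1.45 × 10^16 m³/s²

Convert to SI: T = 24.35 minutes = 1461 s.
Invert Kepler's third law: a = (GM · T² / (4π²))^(1/3).
Substituting T = 1461 s and GM = 1.45e+16 m³/s²:
a = (1.45e+16 · (1461)² / (4π²))^(1/3) m
a ≈ 9.221e+06 m = 9.221 Mm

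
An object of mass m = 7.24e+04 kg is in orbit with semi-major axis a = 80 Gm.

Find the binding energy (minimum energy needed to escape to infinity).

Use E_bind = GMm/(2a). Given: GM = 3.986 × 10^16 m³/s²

Convert to SI: a = 80 Gm = 8e+10 m.
Total orbital energy is E = −GMm/(2a); binding energy is E_bind = −E = GMm/(2a).
E_bind = 3.986e+16 · 7.24e+04 / (2 · 8e+10) J ≈ 1.804e+10 J = 18.04 GJ.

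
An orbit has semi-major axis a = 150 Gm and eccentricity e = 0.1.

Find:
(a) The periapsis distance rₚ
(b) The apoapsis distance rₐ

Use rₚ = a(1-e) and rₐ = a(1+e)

Convert to SI: a = 150 Gm = 1.5e+11 m.
(a) rₚ = a(1 − e) = 1.5e+11 · (1 − 0.1) = 1.5e+11 · 0.9 ≈ 1.35e+11 m = 135 Gm.
(b) rₐ = a(1 + e) = 1.5e+11 · (1 + 0.1) = 1.5e+11 · 1.1 ≈ 1.65e+11 m = 165 Gm.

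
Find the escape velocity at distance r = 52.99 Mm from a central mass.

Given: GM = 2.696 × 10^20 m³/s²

Convert to SI: r = 52.99 Mm = 5.299e+07 m.
Escape velocity comes from setting total energy to zero: ½v² − GM/r = 0 ⇒ v_esc = √(2GM / r).
v_esc = √(2 · 2.696e+20 / 5.299e+07) m/s ≈ 3.19e+06 m/s = 3190 km/s.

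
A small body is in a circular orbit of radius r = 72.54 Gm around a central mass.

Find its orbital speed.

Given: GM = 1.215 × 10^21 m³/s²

Convert to SI: r = 72.54 Gm = 7.254e+10 m.
For a circular orbit, gravity supplies the centripetal force, so v = √(GM / r).
v = √(1.215e+21 / 7.254e+10) m/s ≈ 1.294e+05 m/s = 129.4 km/s.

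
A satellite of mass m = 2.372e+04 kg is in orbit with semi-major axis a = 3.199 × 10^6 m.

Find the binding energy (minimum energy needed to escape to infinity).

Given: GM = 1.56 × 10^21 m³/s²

Total orbital energy is E = −GMm/(2a); binding energy is E_bind = −E = GMm/(2a).
E_bind = 1.56e+21 · 2.372e+04 / (2 · 3.199e+06) J ≈ 5.784e+18 J = 5.784 EJ.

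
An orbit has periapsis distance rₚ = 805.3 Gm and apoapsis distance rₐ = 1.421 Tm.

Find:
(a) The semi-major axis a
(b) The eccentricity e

Convert to SI: rₚ = 805.3 Gm = 8.053e+11 m; rₐ = 1.421 Tm = 1.421e+12 m.
(a) a = (rₚ + rₐ) / 2 = (8.053e+11 + 1.421e+12) / 2 ≈ 1.113e+12 m = 1.113 Tm.
(b) e = (rₐ − rₚ) / (rₐ + rₚ) = (1.421e+12 − 8.053e+11) / (1.421e+12 + 8.053e+11) ≈ 0.2766.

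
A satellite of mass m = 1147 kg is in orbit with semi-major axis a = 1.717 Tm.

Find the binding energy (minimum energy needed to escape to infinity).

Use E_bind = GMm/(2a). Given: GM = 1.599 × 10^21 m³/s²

Convert to SI: a = 1.717 Tm = 1.717e+12 m.
Total orbital energy is E = −GMm/(2a); binding energy is E_bind = −E = GMm/(2a).
E_bind = 1.599e+21 · 1147 / (2 · 1.717e+12) J ≈ 5.341e+11 J = 534.1 GJ.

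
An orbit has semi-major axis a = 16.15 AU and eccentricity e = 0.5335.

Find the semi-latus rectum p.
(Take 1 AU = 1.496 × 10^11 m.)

Convert to SI: a = 16.15 AU = 2.41604e+12 m.
p = a (1 − e²).
p = 2.41604e+12 · (1 − (0.5335)²) = 2.41604e+12 · 0.715378 ≈ 1.728e+12 m = 11.55 AU.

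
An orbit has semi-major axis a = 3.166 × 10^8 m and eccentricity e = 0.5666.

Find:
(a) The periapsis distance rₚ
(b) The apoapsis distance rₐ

(a) rₚ = a(1 − e) = 3.166e+08 · (1 − 0.5666) = 3.166e+08 · 0.4334 ≈ 1.372e+08 m = 1.372 × 10^8 m.
(b) rₐ = a(1 + e) = 3.166e+08 · (1 + 0.5666) = 3.166e+08 · 1.5666 ≈ 4.96e+08 m = 4.96 × 10^8 m.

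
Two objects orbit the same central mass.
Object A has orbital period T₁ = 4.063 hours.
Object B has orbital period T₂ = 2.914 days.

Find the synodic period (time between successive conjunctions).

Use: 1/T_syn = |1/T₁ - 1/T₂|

Convert to SI: T₁ = 4.063 hours = 14626.8 s; T₂ = 2.914 days = 251770 s.
T_syn = |T₁ · T₂ / (T₁ − T₂)|.
T_syn = |14626.8 · 251770 / (14626.8 − 251770)| s ≈ 1.553e+04 s = 4.314 hours.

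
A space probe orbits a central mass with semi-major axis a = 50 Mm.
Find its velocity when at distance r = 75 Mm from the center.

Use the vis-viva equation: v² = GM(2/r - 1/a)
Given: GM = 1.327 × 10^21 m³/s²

Convert to SI: a = 50 Mm = 5e+07 m; r = 75 Mm = 7.5e+07 m.
Vis-viva: v = √(GM · (2/r − 1/a)).
2/r − 1/a = 2/7.5e+07 − 1/5e+07 = 6.66667e-09 m⁻¹.
v = √(1.327e+21 · 6.66667e-09) m/s ≈ 2.974e+06 m/s = 2974 km/s.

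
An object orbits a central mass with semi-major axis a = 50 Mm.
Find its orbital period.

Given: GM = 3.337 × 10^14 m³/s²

Convert to SI: a = 50 Mm = 5e+07 m.
Kepler's third law: T = 2π √(a³ / GM).
Substituting a = 5e+07 m and GM = 3.337e+14 m³/s²:
T = 2π √((5e+07)³ / 3.337e+14) s
T ≈ 1.216e+05 s = 1.407 days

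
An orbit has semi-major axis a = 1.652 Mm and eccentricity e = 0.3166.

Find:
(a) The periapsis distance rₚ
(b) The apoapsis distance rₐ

Convert to SI: a = 1.652 Mm = 1.652e+06 m.
(a) rₚ = a(1 − e) = 1.652e+06 · (1 − 0.3166) = 1.652e+06 · 0.6834 ≈ 1.129e+06 m = 1.129 Mm.
(b) rₐ = a(1 + e) = 1.652e+06 · (1 + 0.3166) = 1.652e+06 · 1.3166 ≈ 2.175e+06 m = 2.175 Mm.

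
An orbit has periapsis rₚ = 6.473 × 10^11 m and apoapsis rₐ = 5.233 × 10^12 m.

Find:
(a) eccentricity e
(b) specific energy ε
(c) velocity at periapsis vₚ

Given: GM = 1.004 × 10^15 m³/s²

(a) e = (rₐ − rₚ)/(rₐ + rₚ) = (5.233e+12 − 6.473e+11)/(5.233e+12 + 6.473e+11) ≈ 0.7798
(b) With a = (rₚ + rₐ)/2 = 2.94015e+12 m, ε = −GM/(2a) = −1.004e+15/(2 · 2.94015e+12) J/kg ≈ -170.7 J/kg
(c) With a = (rₚ + rₐ)/2 = 2.94015e+12 m, vₚ = √(GM (2/rₚ − 1/a)) = √(1.004e+15 · (2/6.473e+11 − 1/2.94015e+12)) m/s ≈ 52.54 m/s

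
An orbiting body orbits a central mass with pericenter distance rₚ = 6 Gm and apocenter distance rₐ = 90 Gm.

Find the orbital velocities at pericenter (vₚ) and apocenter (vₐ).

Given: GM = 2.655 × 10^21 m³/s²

Convert to SI: rₚ = 6 Gm = 6e+09 m; rₐ = 90 Gm = 9e+10 m.
Use the vis-viva equation v² = GM(2/r − 1/a) with a = (rₚ + rₐ)/2 = (6e+09 + 9e+10)/2 = 4.8e+10 m.
vₚ = √(GM · (2/rₚ − 1/a)) = √(2.655e+21 · (2/6e+09 − 1/4.8e+10)) m/s ≈ 9.109e+05 m/s = 910.9 km/s.
vₐ = √(GM · (2/rₐ − 1/a)) = √(2.655e+21 · (2/9e+10 − 1/4.8e+10)) m/s ≈ 6.072e+04 m/s = 60.72 km/s.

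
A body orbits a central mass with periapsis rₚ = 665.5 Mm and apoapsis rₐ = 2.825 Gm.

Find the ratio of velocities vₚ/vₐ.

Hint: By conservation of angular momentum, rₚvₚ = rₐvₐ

Convert to SI: rₚ = 665.5 Mm = 6.655e+08 m; rₐ = 2.825 Gm = 2.825e+09 m.
Conservation of angular momentum gives rₚvₚ = rₐvₐ, so vₚ/vₐ = rₐ/rₚ.
vₚ/vₐ = 2.825e+09 / 6.655e+08 ≈ 4.245.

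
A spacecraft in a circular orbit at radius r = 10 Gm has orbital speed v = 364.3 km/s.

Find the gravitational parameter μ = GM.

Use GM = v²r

Convert to SI: r = 10 Gm = 1e+10 m; v = 364.3 km/s = 364300 m/s.
For a circular orbit v² = GM/r, so GM = v² · r.
GM = (364300)² · 1e+10 m³/s² ≈ 1.327e+21 m³/s² = 1.327 × 10^21 m³/s².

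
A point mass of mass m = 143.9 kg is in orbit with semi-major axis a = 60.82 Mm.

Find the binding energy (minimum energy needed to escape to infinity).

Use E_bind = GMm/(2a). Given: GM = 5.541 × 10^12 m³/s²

Convert to SI: a = 60.82 Mm = 6.082e+07 m.
Total orbital energy is E = −GMm/(2a); binding energy is E_bind = −E = GMm/(2a).
E_bind = 5.541e+12 · 143.9 / (2 · 6.082e+07) J ≈ 6.555e+06 J = 6.555 MJ.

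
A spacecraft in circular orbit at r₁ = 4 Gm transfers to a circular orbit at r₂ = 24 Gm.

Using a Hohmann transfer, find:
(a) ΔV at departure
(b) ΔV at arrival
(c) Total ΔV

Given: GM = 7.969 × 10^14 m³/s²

Convert to SI: r₁ = 4 Gm = 4e+09 m; r₂ = 24 Gm = 2.4e+10 m.
Transfer semi-major axis: a_t = (r₁ + r₂)/2 = (4e+09 + 2.4e+10)/2 = 1.4e+10 m.
Circular speeds: v₁ = √(GM/r₁) = 446.346 m/s, v₂ = √(GM/r₂) = 182.22 m/s.
Transfer speeds (vis-viva v² = GM(2/r − 1/a_t)): v₁ᵗ = 584.404 m/s, v₂ᵗ = 97.4007 m/s.
(a) ΔV₁ = |v₁ᵗ − v₁| ≈ 138.1 m/s = 138.1 m/s.
(b) ΔV₂ = |v₂ − v₂ᵗ| ≈ 84.82 m/s = 84.82 m/s.
(c) ΔV_total = ΔV₁ + ΔV₂ ≈ 222.9 m/s = 222.9 m/s.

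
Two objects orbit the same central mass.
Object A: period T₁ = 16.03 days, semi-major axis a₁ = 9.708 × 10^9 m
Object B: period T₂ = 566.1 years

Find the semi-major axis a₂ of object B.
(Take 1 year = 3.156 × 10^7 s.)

Convert to SI: T₁ = 16.03 days = 1.38499e+06 s; T₂ = 566.1 years = 1.78661e+10 s.
Kepler's third law: (T₁/T₂)² = (a₁/a₂)³ ⇒ a₂ = a₁ · (T₂/T₁)^(2/3).
T₂/T₁ = 1.78661e+10 / 1.38499e+06 = 12899.8.
a₂ = 9.708e+09 · (12899.8)^(2/3) m ≈ 5.34e+12 m = 5.34 × 10^12 m.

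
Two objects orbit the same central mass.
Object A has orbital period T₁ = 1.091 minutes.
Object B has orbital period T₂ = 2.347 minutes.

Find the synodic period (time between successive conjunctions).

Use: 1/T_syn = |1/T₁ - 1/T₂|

Convert to SI: T₁ = 1.091 minutes = 65.46 s; T₂ = 2.347 minutes = 140.82 s.
T_syn = |T₁ · T₂ / (T₁ − T₂)|.
T_syn = |65.46 · 140.82 / (65.46 − 140.82)| s ≈ 122.3 s = 2.039 minutes.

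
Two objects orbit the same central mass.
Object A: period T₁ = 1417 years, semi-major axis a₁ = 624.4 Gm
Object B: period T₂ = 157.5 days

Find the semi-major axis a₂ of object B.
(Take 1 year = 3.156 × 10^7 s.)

Convert to SI: T₁ = 1417 years = 4.47205e+10 s; a₁ = 624.4 Gm = 6.244e+11 m; T₂ = 157.5 days = 1.3608e+07 s.
Kepler's third law: (T₁/T₂)² = (a₁/a₂)³ ⇒ a₂ = a₁ · (T₂/T₁)^(2/3).
T₂/T₁ = 1.3608e+07 / 4.47205e+10 = 0.00030429.
a₂ = 6.244e+11 · (0.00030429)^(2/3) m ≈ 2.825e+09 m = 2.825 Gm.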